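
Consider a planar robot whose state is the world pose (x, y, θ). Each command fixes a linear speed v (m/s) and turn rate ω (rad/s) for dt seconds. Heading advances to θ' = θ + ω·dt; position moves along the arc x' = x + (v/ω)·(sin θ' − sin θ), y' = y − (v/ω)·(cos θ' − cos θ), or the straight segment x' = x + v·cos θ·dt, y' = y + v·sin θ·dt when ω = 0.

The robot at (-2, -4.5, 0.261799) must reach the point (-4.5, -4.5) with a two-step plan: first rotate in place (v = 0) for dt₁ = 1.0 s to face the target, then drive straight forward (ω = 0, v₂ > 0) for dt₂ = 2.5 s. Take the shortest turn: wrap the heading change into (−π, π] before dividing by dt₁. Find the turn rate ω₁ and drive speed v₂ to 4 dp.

ω₁ = 2.8798, v₂ = 1.0000

heading to target = atan2(-4.5−-4.5, -4.5−-2) = 3.1416
Δθ = wrap(3.1416 − 0.2618) = 2.8798; ω₁ = Δθ/dt₁ = 2.8798
distance = √((-4.5−-2)² + (-4.5−-4.5)²) = 2.5000; v₂ = distance/dt₂ = 1.0000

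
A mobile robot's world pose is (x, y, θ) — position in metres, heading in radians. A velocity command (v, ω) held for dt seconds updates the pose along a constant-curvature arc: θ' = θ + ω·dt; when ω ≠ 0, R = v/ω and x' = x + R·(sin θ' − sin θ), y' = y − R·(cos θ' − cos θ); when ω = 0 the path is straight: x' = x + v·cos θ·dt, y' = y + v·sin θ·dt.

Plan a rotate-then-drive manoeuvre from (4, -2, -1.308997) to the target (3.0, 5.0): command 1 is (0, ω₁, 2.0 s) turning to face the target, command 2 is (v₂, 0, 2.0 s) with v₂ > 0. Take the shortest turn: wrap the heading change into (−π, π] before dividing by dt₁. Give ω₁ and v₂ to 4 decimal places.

ω₁ = 1.5108, v₂ = 3.5355

heading to target = atan2(5−-2, 3−4) = 1.7127
Δθ = wrap(1.7127 − -1.3090) = 3.0217; ω₁ = Δθ/dt₁ = 1.5108
distance = √((3−4)² + (5−-2)²) = 7.0711; v₂ = distance/dt₂ = 3.5355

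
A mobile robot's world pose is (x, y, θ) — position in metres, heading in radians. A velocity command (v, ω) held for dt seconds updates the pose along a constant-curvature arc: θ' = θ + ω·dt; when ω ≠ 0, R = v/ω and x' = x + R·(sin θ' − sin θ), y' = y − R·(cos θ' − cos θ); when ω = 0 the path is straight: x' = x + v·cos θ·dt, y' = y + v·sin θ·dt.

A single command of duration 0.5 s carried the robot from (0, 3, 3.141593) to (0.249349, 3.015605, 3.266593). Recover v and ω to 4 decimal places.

Δθ = 3.266593 − 3.141593 = 0.125000
ω = Δθ/dt = 0.125000/0.5 = 0.2500
R = Δx/(sin θ' − sin θ) = -2.0000
v = R·ω = -2.0000·0.2500 = -0.5000

v = -0.5000, ω = 0.2500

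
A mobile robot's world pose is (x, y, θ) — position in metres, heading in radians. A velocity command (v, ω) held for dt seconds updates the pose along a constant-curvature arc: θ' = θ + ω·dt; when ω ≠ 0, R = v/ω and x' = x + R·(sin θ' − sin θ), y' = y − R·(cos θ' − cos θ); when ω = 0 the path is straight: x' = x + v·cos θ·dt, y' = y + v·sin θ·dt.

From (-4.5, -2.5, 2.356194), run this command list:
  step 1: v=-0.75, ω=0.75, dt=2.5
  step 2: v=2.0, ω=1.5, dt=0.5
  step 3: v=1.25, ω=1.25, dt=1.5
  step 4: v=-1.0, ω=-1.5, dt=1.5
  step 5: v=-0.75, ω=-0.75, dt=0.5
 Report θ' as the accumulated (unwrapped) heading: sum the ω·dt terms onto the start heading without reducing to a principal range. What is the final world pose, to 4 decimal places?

(-2.4202, -2.8140, 4.2312)

step 1: θ'=4.2312 (R=-1.0000) → pose (-2.9065, -2.2557, 4.2312)
step 2: θ'=4.9812 (R=1.3333) → pose (-3.0100, -3.2270, 4.9812)
step 3: θ'=6.8562 (R=1.0000) → pose (-1.5037, -3.8017, 6.8562)
step 4: θ'=4.6062 (R=0.6667) → pose (-2.5281, -3.1708, 4.6062)
step 5: θ'=4.2312 (R=1.0000) → pose (-2.4202, -2.8140, 4.2312)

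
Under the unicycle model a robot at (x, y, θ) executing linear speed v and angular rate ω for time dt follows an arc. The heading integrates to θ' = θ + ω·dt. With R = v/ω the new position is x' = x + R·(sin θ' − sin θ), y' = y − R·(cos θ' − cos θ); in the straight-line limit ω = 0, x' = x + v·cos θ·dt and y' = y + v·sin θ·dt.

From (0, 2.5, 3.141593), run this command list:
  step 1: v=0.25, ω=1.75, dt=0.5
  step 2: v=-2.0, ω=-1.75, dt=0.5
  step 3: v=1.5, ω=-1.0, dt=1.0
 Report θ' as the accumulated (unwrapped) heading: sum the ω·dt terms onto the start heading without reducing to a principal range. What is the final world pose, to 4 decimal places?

(-0.4947, 3.5485, 2.1416)

step 1: θ'=4.0166 (R=0.1429) → pose (-0.1096, 2.4487, 4.0166)
step 2: θ'=3.1416 (R=1.1429) → pose (0.7675, 2.8590, 3.1416)
step 3: θ'=2.1416 (R=-1.5000) → pose (-0.4947, 3.5485, 2.1416)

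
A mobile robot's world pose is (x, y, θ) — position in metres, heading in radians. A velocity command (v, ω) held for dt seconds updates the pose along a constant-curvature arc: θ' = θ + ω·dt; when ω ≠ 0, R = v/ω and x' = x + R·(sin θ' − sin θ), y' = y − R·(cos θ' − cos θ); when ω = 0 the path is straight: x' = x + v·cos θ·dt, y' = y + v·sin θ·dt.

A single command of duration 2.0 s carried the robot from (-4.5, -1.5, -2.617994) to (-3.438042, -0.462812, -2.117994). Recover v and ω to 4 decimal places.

v = -0.7500, ω = 0.2500

Δθ = -2.117994 − -2.617994 = 0.500000
ω = Δθ/dt = 0.500000/2.0 = 0.2500
R = Δx/(sin θ' − sin θ) = -3.0000
v = R·ω = -3.0000·0.2500 = -0.7500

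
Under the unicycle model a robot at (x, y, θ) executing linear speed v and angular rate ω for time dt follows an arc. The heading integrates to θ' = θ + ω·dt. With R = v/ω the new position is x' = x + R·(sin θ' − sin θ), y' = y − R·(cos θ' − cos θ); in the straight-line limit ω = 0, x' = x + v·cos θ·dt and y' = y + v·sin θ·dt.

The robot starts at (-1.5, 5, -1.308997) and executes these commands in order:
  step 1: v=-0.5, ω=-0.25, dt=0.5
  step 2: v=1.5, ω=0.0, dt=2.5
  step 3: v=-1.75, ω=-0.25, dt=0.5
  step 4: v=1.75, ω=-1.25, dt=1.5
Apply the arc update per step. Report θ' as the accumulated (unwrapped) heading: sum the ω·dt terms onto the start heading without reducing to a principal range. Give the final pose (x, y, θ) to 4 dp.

(-2.9064, 1.0449, -3.4340)

step 1: θ'=-1.4340 (R=2.0000) → pose (-1.5495, 5.2449, -1.4340)
step 2: θ'=-1.4340 (straight) → pose (-1.0381, 1.5299, -1.4340)
step 3: θ'=-1.5590 (R=7.0000) → pose (-1.1030, 2.4019, -1.5590)
step 4: θ'=-3.4340 (R=-1.4000) → pose (-2.9064, 1.0449, -3.4340)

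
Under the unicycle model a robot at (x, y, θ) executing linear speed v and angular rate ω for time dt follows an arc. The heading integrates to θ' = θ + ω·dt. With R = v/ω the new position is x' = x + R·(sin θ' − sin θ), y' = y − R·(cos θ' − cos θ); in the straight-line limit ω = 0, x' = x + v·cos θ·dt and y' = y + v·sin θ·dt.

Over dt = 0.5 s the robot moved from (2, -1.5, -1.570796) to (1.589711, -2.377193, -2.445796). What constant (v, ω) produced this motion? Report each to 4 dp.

Δθ = -2.445796 − -1.570796 = -0.875000
ω = Δθ/dt = -0.875000/0.5 = -1.7500
R = −Δy/(cos θ' − cos θ) = -1.1429
v = R·ω = -1.1429·-1.7500 = 2.0000

v = 2.0000, ω = -1.7500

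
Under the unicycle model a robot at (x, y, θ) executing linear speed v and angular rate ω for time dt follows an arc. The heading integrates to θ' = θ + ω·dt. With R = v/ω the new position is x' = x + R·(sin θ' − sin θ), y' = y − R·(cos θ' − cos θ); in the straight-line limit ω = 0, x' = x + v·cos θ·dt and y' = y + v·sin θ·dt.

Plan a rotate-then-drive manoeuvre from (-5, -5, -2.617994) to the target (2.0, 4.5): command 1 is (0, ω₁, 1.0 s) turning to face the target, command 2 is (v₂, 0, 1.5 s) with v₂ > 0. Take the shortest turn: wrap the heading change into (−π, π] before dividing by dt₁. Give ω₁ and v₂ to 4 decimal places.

ω₁ = -2.7294, v₂ = 7.8669

heading to target = atan2(4.5−-5, 2−-5) = 0.9358
Δθ = wrap(0.9358 − -2.6180) = -2.7294; ω₁ = Δθ/dt₁ = -2.7294
distance = √((2−-5)² + (4.5−-5)²) = 11.8004; v₂ = distance/dt₂ = 7.8669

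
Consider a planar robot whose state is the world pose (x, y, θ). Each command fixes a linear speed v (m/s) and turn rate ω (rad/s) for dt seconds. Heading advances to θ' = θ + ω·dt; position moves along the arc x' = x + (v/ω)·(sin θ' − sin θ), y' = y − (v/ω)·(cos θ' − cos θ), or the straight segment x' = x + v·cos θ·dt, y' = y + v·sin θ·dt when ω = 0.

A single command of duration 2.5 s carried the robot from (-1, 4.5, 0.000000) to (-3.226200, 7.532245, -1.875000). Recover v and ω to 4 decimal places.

Δθ = -1.875000 − 0.000000 = -1.875000
ω = Δθ/dt = -1.875000/2.5 = -0.7500
R = −Δy/(cos θ' − cos θ) = 2.3333
v = R·ω = 2.3333·-0.7500 = -1.7500

v = -1.7500, ω = -0.7500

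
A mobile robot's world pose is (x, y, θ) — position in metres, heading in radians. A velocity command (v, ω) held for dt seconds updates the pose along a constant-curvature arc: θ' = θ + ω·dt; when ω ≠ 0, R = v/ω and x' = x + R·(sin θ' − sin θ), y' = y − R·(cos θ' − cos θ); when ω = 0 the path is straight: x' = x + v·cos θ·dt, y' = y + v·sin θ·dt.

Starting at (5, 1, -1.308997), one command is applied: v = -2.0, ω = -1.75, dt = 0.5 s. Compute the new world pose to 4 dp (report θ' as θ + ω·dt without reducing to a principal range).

(5.1693, 1.9535, -2.1840)

θ' = -1.3090 + -1.75·0.5 = -2.1840
R = v/ω = -2.0/-1.75 = 1.1429
x' = 5 + 1.1429·(sin -2.1840 − sin -1.3090) = 5.1693
y' = 1 − 1.1429·(cos -2.1840 − cos -1.3090) = 1.9535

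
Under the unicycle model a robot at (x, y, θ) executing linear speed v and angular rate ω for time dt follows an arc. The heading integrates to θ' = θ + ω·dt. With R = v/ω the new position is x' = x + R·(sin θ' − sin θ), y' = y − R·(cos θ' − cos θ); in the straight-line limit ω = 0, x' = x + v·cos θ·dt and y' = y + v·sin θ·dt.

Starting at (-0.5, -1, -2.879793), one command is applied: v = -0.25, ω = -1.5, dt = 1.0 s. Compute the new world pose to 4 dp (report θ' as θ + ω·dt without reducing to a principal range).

θ' = -2.8798 + -1.5·1.0 = -4.3798
R = v/ω = -0.25/-1.5 = 0.1667
x' = -0.5 + 0.1667·(sin -4.3798 − sin -2.8798) = -0.2993
y' = -1 − 0.1667·(cos -4.3798 − cos -2.8798) = -1.1066

(-0.2993, -1.1066, -4.3798)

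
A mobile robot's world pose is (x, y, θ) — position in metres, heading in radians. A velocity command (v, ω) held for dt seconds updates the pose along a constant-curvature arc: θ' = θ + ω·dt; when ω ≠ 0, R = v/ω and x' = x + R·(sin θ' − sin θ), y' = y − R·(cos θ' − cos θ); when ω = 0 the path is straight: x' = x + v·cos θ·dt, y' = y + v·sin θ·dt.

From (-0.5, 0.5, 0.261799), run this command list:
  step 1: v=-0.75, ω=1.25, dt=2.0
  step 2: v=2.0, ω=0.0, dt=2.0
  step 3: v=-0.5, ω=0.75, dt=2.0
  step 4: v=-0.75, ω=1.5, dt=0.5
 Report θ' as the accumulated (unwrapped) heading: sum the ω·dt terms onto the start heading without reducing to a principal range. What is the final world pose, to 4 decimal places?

step 1: θ'=2.7618 (R=-0.6000) → pose (-0.5671, -0.6368, 2.7618)
step 2: θ'=2.7618 (straight) → pose (-4.2821, 0.8461, 2.7618)
step 3: θ'=4.2618 (R=-0.6667) → pose (-3.4348, 1.1749, 4.2618)
step 4: θ'=5.0118 (R=-0.5000) → pose (-3.4072, 1.5402, 5.0118)

(-3.4072, 1.5402, 5.0118)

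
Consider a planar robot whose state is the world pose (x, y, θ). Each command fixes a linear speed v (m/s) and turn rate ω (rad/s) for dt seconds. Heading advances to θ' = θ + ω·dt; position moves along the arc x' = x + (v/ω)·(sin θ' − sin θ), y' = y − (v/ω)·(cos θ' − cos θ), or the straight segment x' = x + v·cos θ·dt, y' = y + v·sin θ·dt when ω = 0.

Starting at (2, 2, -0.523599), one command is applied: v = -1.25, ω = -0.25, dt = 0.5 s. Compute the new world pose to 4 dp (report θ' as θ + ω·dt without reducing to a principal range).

(1.4796, 2.3455, -0.6486)

θ' = -0.5236 + -0.25·0.5 = -0.6486
R = v/ω = -1.25/-0.25 = 5.0000
x' = 2 + 5.0000·(sin -0.6486 − sin -0.5236) = 1.4796
y' = 2 − 5.0000·(cos -0.6486 − cos -0.5236) = 2.3455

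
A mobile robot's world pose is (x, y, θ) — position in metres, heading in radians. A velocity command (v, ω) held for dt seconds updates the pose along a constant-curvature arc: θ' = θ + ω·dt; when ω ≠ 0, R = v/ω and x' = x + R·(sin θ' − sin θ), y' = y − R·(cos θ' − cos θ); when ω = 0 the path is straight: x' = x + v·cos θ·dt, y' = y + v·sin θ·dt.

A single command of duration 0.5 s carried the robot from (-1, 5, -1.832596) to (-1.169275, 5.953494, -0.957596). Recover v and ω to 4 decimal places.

Δθ = -0.957596 − -1.832596 = 0.875000
ω = Δθ/dt = 0.875000/0.5 = 1.7500
R = −Δy/(cos θ' − cos θ) = -1.1429
v = R·ω = -1.1429·1.7500 = -2.0000

v = -2.0000, ω = 1.7500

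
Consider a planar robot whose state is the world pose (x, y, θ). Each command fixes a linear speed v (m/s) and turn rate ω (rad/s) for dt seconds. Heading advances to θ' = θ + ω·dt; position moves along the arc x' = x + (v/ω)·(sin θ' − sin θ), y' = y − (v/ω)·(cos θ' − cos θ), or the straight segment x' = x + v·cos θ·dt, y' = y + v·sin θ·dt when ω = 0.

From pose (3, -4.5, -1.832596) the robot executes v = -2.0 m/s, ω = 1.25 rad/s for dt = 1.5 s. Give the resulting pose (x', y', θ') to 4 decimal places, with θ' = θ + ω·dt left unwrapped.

(1.3867, -2.4873, 0.0424)

θ' = -1.8326 + 1.25·1.5 = 0.0424
R = v/ω = -2.0/1.25 = -1.6000
x' = 3 + -1.6000·(sin 0.0424 − sin -1.8326) = 1.3867
y' = -4.5 − -1.6000·(cos 0.0424 − cos -1.8326) = -2.4873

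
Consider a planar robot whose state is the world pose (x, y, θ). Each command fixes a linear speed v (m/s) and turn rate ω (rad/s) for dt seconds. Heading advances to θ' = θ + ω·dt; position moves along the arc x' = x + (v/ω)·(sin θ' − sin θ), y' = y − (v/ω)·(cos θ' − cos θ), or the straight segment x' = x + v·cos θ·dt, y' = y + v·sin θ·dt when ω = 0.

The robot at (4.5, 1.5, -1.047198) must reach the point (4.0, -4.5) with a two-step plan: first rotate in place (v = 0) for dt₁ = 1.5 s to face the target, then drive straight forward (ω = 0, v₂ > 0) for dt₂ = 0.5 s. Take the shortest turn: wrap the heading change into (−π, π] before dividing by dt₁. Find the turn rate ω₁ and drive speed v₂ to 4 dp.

ω₁ = -0.4045, v₂ = 12.0416

heading to target = atan2(-4.5−1.5, 4−4.5) = -1.6539
Δθ = wrap(-1.6539 − -1.0472) = -0.6067; ω₁ = Δθ/dt₁ = -0.4045
distance = √((4−4.5)² + (-4.5−1.5)²) = 6.0208; v₂ = distance/dt₂ = 12.0416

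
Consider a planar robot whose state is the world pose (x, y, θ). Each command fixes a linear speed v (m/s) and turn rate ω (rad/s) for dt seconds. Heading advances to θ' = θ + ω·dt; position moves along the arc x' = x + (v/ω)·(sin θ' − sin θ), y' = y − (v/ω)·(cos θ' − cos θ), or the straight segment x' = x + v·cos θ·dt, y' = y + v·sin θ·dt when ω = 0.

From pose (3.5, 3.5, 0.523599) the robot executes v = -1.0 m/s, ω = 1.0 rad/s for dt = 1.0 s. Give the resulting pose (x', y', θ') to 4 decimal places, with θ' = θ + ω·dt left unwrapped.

θ' = 0.5236 + 1.0·1.0 = 1.5236
R = v/ω = -1.0/1.0 = -1.0000
x' = 3.5 + -1.0000·(sin 1.5236 − sin 0.5236) = 3.0011
y' = 3.5 − -1.0000·(cos 1.5236 − cos 0.5236) = 2.6812

(3.0011, 2.6812, 1.5236)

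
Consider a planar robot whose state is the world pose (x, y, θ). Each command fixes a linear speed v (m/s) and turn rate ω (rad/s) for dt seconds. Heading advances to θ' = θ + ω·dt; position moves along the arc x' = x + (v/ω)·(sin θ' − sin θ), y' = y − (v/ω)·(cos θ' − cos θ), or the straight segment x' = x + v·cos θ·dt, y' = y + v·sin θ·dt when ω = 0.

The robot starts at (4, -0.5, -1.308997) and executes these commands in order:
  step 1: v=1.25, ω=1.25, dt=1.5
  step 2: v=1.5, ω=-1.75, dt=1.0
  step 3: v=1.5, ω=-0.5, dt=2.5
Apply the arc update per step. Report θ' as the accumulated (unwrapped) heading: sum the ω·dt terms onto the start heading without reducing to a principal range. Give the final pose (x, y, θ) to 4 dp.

step 1: θ'=0.5660 (R=1.0000) → pose (5.5022, -1.0852, 0.5660)
step 2: θ'=-1.1840 (R=-0.8571) → pose (6.7557, -1.4854, -1.1840)
step 3: θ'=-2.4340 (R=-3.0000) → pose (5.9273, -4.8968, -2.4340)

(5.9273, -4.8968, -2.4340)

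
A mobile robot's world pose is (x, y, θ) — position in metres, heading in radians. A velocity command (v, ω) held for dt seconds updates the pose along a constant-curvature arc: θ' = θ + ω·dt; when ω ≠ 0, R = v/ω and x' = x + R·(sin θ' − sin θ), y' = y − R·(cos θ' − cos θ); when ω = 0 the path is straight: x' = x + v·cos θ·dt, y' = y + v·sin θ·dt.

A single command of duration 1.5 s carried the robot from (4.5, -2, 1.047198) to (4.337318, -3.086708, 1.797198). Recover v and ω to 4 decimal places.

Δθ = 1.797198 − 1.047198 = 0.750000
ω = Δθ/dt = 0.750000/1.5 = 0.5000
R = −Δy/(cos θ' − cos θ) = -1.5000
v = R·ω = -1.5000·0.5000 = -0.7500

v = -0.7500, ω = 0.5000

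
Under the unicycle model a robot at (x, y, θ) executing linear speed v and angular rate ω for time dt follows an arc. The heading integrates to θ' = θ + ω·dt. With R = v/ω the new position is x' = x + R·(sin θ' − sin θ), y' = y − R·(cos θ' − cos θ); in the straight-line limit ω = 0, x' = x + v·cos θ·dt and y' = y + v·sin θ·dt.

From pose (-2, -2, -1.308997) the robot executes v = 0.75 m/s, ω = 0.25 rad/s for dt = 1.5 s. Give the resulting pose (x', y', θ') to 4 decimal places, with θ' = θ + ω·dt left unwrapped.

(-1.5142, -3.0074, -0.9340)

θ' = -1.3090 + 0.25·1.5 = -0.9340
R = v/ω = 0.75/0.25 = 3.0000
x' = -2 + 3.0000·(sin -0.9340 − sin -1.3090) = -1.5142
y' = -2 − 3.0000·(cos -0.9340 − cos -1.3090) = -3.0074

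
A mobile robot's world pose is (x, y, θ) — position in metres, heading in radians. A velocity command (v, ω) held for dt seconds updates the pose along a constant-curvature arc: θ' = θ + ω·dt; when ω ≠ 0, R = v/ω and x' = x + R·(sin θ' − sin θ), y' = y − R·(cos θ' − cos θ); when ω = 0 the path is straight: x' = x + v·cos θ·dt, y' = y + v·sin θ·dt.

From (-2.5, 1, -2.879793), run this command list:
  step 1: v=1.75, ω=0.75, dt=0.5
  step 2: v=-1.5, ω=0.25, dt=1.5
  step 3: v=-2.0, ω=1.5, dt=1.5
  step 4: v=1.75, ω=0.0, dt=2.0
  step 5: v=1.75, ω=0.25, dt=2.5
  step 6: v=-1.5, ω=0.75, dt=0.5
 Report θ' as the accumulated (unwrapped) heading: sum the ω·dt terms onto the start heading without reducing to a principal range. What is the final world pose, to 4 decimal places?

step 1: θ'=-2.5048 (R=2.3333) → pose (-3.2835, 0.6222, -2.5048)
step 2: θ'=-2.1298 (R=-6.0000) → pose (-1.7646, 2.2642, -2.1298)
step 3: θ'=0.1202 (R=-1.3333) → pose (-3.0548, 4.2950, 0.1202)
step 4: θ'=0.1202 (straight) → pose (0.4199, 4.7147, 0.1202)
step 5: θ'=0.7452 (R=7.0000) → pose (4.3273, 6.5196, 0.7452)
step 6: θ'=1.1202 (R=-2.0000) → pose (3.8832, 5.9207, 1.1202)

(3.8832, 5.9207, 1.1202)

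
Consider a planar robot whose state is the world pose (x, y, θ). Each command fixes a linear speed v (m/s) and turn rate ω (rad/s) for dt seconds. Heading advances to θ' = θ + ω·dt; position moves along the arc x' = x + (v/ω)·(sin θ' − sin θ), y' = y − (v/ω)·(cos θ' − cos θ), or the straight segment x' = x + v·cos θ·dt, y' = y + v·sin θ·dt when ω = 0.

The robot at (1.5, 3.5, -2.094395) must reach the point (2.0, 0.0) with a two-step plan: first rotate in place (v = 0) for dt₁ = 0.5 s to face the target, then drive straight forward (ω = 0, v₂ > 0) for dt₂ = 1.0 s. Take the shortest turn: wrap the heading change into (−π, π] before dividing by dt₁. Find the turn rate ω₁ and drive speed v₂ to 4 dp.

heading to target = atan2(0−3.5, 2−1.5) = -1.4289
Δθ = wrap(-1.4289 − -2.0944) = 0.6655; ω₁ = Δθ/dt₁ = 1.3310
distance = √((2−1.5)² + (0−3.5)²) = 3.5355; v₂ = distance/dt₂ = 3.5355

ω₁ = 1.3310, v₂ = 3.5355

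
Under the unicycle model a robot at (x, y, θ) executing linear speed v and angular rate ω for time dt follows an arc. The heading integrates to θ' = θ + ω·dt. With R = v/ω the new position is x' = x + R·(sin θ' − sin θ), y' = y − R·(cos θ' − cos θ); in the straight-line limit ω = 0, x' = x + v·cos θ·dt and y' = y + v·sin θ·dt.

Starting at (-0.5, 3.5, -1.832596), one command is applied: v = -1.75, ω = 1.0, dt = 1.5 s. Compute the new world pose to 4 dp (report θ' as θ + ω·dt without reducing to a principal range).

θ' = -1.8326 + 1.0·1.5 = -0.3326
R = v/ω = -1.75/1.0 = -1.7500
x' = -0.5 + -1.7500·(sin -0.3326 − sin -1.8326) = -1.6190
y' = 3.5 − -1.7500·(cos -0.3326 − cos -1.8326) = 5.6070

(-1.6190, 5.6070, -0.3326)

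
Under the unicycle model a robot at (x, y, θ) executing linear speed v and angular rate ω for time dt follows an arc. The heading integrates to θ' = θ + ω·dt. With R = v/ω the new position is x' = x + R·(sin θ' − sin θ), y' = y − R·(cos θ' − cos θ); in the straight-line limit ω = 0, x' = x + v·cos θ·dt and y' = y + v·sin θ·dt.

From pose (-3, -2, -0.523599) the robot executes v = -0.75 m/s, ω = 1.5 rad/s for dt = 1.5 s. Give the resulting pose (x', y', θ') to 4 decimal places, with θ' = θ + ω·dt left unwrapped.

θ' = -0.5236 + 1.5·1.5 = 1.7264
R = v/ω = -0.75/1.5 = -0.5000
x' = -3 + -0.5000·(sin 1.7264 − sin -0.5236) = -3.7440
y' = -2 − -0.5000·(cos 1.7264 − cos -0.5236) = -2.5105

(-3.7440, -2.5105, 1.7264)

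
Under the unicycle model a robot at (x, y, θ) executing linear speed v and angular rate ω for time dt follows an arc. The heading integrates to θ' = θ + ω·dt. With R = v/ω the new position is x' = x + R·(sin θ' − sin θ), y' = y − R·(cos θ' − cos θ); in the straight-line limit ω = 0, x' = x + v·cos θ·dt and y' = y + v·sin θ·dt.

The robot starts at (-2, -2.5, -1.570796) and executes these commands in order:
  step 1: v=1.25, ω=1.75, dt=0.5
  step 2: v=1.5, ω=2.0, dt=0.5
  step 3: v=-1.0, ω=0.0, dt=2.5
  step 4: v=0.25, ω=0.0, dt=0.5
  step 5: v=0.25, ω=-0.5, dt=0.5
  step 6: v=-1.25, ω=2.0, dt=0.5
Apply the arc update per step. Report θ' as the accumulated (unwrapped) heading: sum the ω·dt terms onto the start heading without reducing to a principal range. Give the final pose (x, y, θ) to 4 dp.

step 1: θ'=-0.6958 (R=0.7143) → pose (-1.7436, -3.0482, -0.6958)
step 2: θ'=0.3042 (R=0.7500) → pose (-1.0382, -3.1882, 0.3042)
step 3: θ'=0.3042 (straight) → pose (-3.4234, -3.9370, 0.3042)
step 4: θ'=0.3042 (straight) → pose (-3.3041, -3.8995, 0.3042)
step 5: θ'=0.0542 (R=-0.5000) → pose (-3.1814, -3.8773, 0.0542)
step 6: θ'=1.0542 (R=-0.6250) → pose (-3.6910, -4.1927, 1.0542)

(-3.6910, -4.1927, 1.0542)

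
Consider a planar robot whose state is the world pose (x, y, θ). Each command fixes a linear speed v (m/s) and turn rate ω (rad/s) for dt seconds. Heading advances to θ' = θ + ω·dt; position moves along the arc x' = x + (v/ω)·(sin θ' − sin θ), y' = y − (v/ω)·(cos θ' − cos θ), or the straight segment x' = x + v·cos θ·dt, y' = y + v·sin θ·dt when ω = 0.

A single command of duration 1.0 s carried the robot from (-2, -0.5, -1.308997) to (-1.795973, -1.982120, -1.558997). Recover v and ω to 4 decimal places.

Δθ = -1.558997 − -1.308997 = -0.250000
ω = Δθ/dt = -0.250000/1.0 = -0.2500
R = −Δy/(cos θ' − cos θ) = -6.0000
v = R·ω = -6.0000·-0.2500 = 1.5000

v = 1.5000, ω = -0.2500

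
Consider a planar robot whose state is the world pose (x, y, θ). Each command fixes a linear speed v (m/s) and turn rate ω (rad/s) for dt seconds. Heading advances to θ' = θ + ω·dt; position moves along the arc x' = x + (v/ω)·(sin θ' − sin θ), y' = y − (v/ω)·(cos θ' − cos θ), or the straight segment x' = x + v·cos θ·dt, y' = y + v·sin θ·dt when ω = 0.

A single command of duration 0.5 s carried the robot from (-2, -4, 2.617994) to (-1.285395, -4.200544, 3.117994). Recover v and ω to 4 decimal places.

v = -1.5000, ω = 1.0000

Δθ = 3.117994 − 2.617994 = 0.500000
ω = Δθ/dt = 0.500000/0.5 = 1.0000
R = Δx/(sin θ' − sin θ) = -1.5000
v = R·ω = -1.5000·1.0000 = -1.5000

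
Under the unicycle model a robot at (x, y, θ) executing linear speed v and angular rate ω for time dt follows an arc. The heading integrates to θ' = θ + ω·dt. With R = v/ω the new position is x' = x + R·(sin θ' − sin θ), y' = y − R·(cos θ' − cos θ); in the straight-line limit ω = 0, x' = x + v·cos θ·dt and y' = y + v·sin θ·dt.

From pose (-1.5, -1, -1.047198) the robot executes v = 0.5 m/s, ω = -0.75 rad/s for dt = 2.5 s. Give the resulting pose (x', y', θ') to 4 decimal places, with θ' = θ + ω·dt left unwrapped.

(-1.9323, -1.9840, -2.9222)

θ' = -1.0472 + -0.75·2.5 = -2.9222
R = v/ω = 0.5/-0.75 = -0.6667
x' = -1.5 + -0.6667·(sin -2.9222 − sin -1.0472) = -1.9323
y' = -1 − -0.6667·(cos -2.9222 − cos -1.0472) = -1.9840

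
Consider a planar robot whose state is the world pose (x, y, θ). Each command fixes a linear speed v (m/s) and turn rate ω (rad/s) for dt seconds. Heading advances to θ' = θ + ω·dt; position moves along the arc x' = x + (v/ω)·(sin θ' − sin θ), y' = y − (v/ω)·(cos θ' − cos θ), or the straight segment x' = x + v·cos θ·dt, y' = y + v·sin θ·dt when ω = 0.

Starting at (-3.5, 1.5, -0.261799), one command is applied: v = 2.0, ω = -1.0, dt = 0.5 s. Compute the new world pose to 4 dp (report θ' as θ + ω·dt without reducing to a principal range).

θ' = -0.2618 + -1.0·0.5 = -0.7618
R = v/ω = 2.0/-1.0 = -2.0000
x' = -3.5 + -2.0000·(sin -0.7618 − sin -0.2618) = -2.6372
y' = 1.5 − -2.0000·(cos -0.7618 − cos -0.2618) = 1.0153

(-2.6372, 1.0153, -0.7618)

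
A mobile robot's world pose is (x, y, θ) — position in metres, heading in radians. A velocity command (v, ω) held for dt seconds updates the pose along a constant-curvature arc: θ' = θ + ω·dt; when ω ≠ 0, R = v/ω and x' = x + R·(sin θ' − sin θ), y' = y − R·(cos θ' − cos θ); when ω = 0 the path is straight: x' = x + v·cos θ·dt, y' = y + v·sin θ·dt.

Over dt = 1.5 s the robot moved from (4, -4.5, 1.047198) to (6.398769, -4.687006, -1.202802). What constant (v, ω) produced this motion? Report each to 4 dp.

Δθ = -1.202802 − 1.047198 = -2.250000
ω = Δθ/dt = -2.250000/1.5 = -1.5000
R = Δx/(sin θ' − sin θ) = -1.3333
v = R·ω = -1.3333·-1.5000 = 2.0000

v = 2.0000, ω = -1.5000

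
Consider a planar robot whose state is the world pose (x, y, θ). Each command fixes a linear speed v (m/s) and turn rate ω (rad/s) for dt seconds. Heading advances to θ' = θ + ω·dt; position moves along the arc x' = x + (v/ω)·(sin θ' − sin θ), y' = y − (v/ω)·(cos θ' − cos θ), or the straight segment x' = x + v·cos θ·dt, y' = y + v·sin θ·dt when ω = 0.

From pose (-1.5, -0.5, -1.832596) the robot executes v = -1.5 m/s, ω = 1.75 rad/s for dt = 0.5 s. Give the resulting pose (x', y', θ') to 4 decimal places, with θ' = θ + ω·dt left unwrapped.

θ' = -1.8326 + 1.75·0.5 = -0.9576
R = v/ω = -1.5/1.75 = -0.8571
x' = -1.5 + -0.8571·(sin -0.9576 − sin -1.8326) = -1.6270
y' = -0.5 − -0.8571·(cos -0.9576 − cos -1.8326) = 0.2151

(-1.6270, 0.2151, -0.9576)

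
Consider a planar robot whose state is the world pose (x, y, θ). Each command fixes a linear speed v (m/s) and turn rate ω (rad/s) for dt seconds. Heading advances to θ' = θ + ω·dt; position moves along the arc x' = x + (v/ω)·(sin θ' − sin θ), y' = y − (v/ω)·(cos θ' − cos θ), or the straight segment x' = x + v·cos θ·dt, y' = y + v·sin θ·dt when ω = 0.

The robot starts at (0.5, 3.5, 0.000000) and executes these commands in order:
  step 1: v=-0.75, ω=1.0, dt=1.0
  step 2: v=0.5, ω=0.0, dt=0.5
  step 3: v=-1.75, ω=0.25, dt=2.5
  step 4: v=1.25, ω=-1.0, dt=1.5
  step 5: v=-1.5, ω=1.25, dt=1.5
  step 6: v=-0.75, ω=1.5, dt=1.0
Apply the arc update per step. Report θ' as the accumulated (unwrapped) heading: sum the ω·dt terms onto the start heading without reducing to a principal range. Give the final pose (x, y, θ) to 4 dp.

step 1: θ'=1.0000 (R=-0.7500) → pose (-0.1311, 3.1552, 1.0000)
step 2: θ'=1.0000 (straight) → pose (0.0040, 3.3656, 1.0000)
step 3: θ'=1.6250 (R=-7.0000) → pose (-1.0955, -0.7958, 1.6250)
step 4: θ'=0.1250 (R=-1.2500) → pose (-0.0031, 0.5122, 0.1250)
step 5: θ'=2.0000 (R=-1.2000) → pose (-0.9447, -1.1778, 2.0000)
step 6: θ'=3.5000 (R=-0.5000) → pose (-0.3146, -1.4380, 3.5000)

(-0.3146, -1.4380, 3.5000)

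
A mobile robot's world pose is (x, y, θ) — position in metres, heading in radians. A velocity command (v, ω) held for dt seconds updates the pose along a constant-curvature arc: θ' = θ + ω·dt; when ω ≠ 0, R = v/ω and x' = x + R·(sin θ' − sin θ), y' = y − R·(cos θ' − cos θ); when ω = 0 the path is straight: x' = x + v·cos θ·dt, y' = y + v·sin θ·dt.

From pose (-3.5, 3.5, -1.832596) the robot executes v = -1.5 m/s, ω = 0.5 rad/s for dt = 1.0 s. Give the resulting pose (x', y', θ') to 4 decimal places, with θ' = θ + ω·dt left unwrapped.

θ' = -1.8326 + 0.5·1.0 = -1.3326
R = v/ω = -1.5/0.5 = -3.0000
x' = -3.5 + -3.0000·(sin -1.3326 − sin -1.8326) = -3.4825
y' = 3.5 − -3.0000·(cos -1.3326 − cos -1.8326) = 4.9843

(-3.4825, 4.9843, -1.3326)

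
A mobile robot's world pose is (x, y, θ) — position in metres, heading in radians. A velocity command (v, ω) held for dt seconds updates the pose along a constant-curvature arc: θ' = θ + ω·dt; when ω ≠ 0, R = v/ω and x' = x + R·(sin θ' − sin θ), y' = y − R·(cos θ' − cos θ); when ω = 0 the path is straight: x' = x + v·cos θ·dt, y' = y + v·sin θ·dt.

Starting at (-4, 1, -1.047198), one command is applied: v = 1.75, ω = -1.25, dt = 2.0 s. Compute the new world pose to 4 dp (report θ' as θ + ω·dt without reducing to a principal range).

(-5.7648, -0.9864, -3.5472)

θ' = -1.0472 + -1.25·2.0 = -3.5472
R = v/ω = 1.75/-1.25 = -1.4000
x' = -4 + -1.4000·(sin -3.5472 − sin -1.0472) = -5.7648
y' = 1 − -1.4000·(cos -3.5472 − cos -1.0472) = -0.9864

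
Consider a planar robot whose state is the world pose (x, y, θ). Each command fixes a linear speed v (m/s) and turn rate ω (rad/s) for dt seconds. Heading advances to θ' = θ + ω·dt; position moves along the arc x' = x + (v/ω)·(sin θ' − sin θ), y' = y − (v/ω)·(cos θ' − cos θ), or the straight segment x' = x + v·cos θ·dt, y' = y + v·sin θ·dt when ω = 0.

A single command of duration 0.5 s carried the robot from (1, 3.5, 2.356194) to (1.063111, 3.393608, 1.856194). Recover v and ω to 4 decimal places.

v = -0.2500, ω = -1.0000

Δθ = 1.856194 − 2.356194 = -0.500000
ω = Δθ/dt = -0.500000/0.5 = -1.0000
R = −Δy/(cos θ' − cos θ) = 0.2500
v = R·ω = 0.2500·-1.0000 = -0.2500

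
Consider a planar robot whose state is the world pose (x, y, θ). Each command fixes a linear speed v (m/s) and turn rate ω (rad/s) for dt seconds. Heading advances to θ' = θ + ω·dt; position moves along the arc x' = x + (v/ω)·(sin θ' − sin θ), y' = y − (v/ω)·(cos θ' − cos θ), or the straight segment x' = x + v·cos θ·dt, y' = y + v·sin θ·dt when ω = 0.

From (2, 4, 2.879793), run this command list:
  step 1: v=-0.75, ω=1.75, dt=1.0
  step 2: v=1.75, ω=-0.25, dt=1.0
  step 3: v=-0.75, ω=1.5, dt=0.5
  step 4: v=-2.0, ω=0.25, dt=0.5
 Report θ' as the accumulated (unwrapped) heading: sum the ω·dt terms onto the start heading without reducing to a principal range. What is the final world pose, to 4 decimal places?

step 1: θ'=4.6298 (R=-0.4286) → pose (2.5380, 4.3786, 4.6298)
step 2: θ'=4.3798 (R=-7.0000) → pose (2.1783, 2.6706, 4.3798)
step 3: θ'=5.1298 (R=-0.5000) → pose (2.1628, 3.0366, 5.1298)
step 4: θ'=5.2548 (R=-8.0000) → pose (1.7014, 3.9230, 5.2548)

(1.7014, 3.9230, 5.2548)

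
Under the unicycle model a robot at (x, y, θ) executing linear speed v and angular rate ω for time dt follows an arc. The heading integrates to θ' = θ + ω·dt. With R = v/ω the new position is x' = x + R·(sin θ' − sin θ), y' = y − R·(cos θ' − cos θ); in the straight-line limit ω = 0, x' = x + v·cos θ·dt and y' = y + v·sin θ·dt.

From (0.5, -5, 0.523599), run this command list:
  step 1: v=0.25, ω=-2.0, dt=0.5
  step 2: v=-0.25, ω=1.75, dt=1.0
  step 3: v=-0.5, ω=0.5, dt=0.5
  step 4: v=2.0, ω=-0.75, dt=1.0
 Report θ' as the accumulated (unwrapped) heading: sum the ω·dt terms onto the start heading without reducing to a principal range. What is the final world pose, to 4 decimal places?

(1.1754, -3.5460, 0.7736)

step 1: θ'=-0.4764 (R=-0.1250) → pose (0.6198, -4.9972, -0.4764)
step 2: θ'=1.2736 (R=-0.1429) → pose (0.4177, -5.0823, 1.2736)
step 3: θ'=1.5236 (R=-1.0000) → pose (0.3750, -5.3279, 1.5236)
step 4: θ'=0.7736 (R=-2.6667) → pose (1.1754, -3.5460, 0.7736)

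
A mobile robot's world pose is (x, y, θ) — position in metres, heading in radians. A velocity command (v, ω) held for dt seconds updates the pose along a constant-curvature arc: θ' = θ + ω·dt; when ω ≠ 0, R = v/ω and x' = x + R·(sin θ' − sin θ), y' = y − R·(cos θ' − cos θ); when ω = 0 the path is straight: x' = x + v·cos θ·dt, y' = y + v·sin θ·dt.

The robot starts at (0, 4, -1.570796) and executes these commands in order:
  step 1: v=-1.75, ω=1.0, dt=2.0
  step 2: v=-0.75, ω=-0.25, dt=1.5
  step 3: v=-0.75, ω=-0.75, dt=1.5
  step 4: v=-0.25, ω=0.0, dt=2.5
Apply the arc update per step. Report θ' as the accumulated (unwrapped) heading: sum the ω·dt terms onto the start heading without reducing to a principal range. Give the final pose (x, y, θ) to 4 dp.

step 1: θ'=0.4292 (R=-1.7500) → pose (-2.4783, 5.5913, 0.4292)
step 2: θ'=0.0542 (R=3.0000) → pose (-3.5642, 5.3236, 0.0542)
step 3: θ'=-1.0708 (R=1.0000) → pose (-4.4959, 5.8427, -1.0708)
step 4: θ'=-1.0708 (straight) → pose (-4.7956, 6.3912, -1.0708)

(-4.7956, 6.3912, -1.0708)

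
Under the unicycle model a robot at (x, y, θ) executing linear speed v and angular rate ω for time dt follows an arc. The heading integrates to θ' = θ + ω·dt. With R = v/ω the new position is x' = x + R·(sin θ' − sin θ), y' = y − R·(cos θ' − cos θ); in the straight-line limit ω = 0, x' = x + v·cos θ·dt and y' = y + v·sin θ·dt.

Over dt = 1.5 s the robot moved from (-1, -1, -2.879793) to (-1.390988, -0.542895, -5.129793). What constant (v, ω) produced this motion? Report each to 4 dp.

v = 0.5000, ω = -1.5000

Δθ = -5.129793 − -2.879793 = -2.250000
ω = Δθ/dt = -2.250000/1.5 = -1.5000
R = −Δy/(cos θ' − cos θ) = -0.3333
v = R·ω = -0.3333·-1.5000 = 0.5000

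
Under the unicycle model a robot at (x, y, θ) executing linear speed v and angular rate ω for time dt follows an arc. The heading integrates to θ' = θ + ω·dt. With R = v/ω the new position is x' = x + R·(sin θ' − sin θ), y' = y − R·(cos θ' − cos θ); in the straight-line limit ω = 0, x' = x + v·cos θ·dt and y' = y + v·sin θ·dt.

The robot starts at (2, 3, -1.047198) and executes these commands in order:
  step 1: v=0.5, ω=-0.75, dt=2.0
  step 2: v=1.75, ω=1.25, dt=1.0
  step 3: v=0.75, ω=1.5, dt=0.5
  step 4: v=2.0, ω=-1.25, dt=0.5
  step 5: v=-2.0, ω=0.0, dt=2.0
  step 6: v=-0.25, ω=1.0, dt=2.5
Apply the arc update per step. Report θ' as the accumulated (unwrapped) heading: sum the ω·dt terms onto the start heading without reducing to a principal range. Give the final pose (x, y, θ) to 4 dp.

(0.0699, 3.1885, 1.3278)

step 1: θ'=-2.5472 (R=-0.6667) → pose (1.7960, 2.1143, -2.5472)
step 2: θ'=-1.2972 (R=1.4000) → pose (1.2321, 0.5762, -1.2972)
step 3: θ'=-0.5472 (R=0.5000) → pose (1.4533, 0.2843, -0.5472)
step 4: θ'=-1.1722 (R=-1.6000) → pose (2.0954, -0.4611, -1.1722)
step 5: θ'=-1.1722 (straight) → pose (0.5429, 3.2253, -1.1722)
step 6: θ'=1.3278 (R=-0.2500) → pose (0.0699, 3.1885, 1.3278)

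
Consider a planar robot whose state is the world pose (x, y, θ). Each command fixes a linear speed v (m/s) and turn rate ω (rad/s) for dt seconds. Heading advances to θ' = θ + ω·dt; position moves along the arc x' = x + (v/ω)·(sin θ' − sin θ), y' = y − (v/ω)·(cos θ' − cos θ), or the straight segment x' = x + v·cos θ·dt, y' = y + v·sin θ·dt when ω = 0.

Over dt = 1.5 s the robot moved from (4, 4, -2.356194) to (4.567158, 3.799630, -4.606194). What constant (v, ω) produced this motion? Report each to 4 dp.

Δθ = -4.606194 − -2.356194 = -2.250000
ω = Δθ/dt = -2.250000/1.5 = -1.5000
R = Δx/(sin θ' − sin θ) = 0.3333
v = R·ω = 0.3333·-1.5000 = -0.5000

v = -0.5000, ω = -1.5000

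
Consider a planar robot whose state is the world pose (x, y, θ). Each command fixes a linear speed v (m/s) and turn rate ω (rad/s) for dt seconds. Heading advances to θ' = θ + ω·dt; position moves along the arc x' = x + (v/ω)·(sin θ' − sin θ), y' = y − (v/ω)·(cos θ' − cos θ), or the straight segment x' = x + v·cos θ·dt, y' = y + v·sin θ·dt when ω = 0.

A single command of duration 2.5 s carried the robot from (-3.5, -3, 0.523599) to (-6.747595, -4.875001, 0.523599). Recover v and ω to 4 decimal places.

v = -1.5000, ω = 0.0000

Δθ = 0.523599 − 0.523599 = 0.000000
ω = Δθ/dt = 0.000000/2.5 = 0.0000
ω = 0 → v = (Δx·cos θ + Δy·sin θ)/dt = -1.5000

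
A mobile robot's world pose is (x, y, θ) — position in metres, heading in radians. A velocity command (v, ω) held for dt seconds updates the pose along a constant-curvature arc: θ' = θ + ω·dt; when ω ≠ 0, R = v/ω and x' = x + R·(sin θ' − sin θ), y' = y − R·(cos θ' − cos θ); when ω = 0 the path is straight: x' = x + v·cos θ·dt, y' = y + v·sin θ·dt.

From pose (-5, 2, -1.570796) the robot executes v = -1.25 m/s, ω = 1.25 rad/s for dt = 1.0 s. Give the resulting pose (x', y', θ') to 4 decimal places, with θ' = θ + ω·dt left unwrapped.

θ' = -1.5708 + 1.25·1.0 = -0.3208
R = v/ω = -1.25/1.25 = -1.0000
x' = -5 + -1.0000·(sin -0.3208 − sin -1.5708) = -5.6847
y' = 2 − -1.0000·(cos -0.3208 − cos -1.5708) = 2.9490

(-5.6847, 2.9490, -0.3208)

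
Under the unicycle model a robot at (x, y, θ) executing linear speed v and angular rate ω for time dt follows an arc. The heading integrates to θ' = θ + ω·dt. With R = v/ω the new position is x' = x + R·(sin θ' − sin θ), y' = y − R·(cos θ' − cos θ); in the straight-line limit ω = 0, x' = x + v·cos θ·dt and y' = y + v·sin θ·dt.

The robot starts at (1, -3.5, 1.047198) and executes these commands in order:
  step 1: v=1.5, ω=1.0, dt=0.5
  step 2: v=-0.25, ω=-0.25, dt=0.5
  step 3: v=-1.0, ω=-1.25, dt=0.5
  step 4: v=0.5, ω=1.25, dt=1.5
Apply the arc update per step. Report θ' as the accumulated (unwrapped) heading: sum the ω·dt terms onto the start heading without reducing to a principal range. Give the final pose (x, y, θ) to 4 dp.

step 1: θ'=1.5472 (R=1.5000) → pose (1.2005, -2.7854, 1.5472)
step 2: θ'=1.4222 (R=1.0000) → pose (1.1898, -2.9099, 1.4222)
step 3: θ'=0.7972 (R=0.8000) → pose (0.9709, -3.3504, 0.7972)
step 4: θ'=2.6722 (R=0.4000) → pose (0.8657, -2.7142, 2.6722)

(0.8657, -2.7142, 2.6722)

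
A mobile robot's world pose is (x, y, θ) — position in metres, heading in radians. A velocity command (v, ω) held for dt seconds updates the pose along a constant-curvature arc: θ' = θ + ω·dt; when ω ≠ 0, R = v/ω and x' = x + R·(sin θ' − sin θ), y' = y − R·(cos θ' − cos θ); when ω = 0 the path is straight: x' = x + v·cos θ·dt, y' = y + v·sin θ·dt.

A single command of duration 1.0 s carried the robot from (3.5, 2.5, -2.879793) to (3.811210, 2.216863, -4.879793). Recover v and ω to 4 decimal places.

v = -0.5000, ω = -2.0000

Δθ = -4.879793 − -2.879793 = -2.000000
ω = Δθ/dt = -2.000000/1.0 = -2.0000
R = Δx/(sin θ' − sin θ) = 0.2500
v = R·ω = 0.2500·-2.0000 = -0.5000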